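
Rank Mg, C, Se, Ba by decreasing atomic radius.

Ba, Mg, Se, C

C is in period 2, group 14; Mg is in period 3, group 2; Se is in period 4, group 16; Ba is in period 6, group 2.
Atomic radius shrinks across a period as nuclear charge pulls the same shell inward, and grows down a group as new shells are added.
These span different periods and groups, so the two trends combine.
Se > C: period and group pull opposite ways; the down-group shift dominates (116 vs 75 pm).
Mg > Se: period and group pull opposite ways; the across-period shift dominates (139 vs 116 pm).
Ba > Mg: they share group 2; the group trend gives Ba the larger value.
For reference (pm): C 75, Mg 139, Se 116, Ba 196.
So from largest to smallest: Ba > Mg > Se > C.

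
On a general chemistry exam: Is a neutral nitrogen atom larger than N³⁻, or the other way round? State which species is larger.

N³⁻

Forming N³⁻ adds 3 electrons to N. More electron–electron repulsion in the same shell, with unchanged nuclear charge, lets the cloud expand.
An anion is larger than its parent atom: N³⁻ > N.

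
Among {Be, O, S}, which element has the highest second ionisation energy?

The second ionization energy removes an electron from the +1 ion. For each element: Be⁺ still has 1 valence electron; O⁺ still has 5 valence electrons; S⁺ still has 5 valence electrons.
All are still removing valence electrons, so compare the +1 ions as you would atoms: IE_2 generally rises across a period (higher Z_eff) and falls down a group (larger shell), subject to the usual subshell exceptions.
Valence configurations: Be⁺ [He]2s¹, O⁺ [He]2s²2p³, S⁺ [Ne]3s²3p³.
Tabulated IE_2 (kJ/mol): Be 1757, O 3388, S 2252.
Putting it together, IE_2: Be < S < O.

O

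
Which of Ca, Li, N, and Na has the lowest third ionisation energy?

Consider each +2 ion: Ca²⁺ is the bare [Ar] core; Li²⁺ is already 1 electron into the core; N²⁺ still has 3 valence electrons; Na²⁺ is already 1 electron into the core.
Breaking into a closed-shell core is much more expensive than removing a leftover valence electron — Ca, Na and Li have the largest IE_3 here.
Tabulated IE_3 (kJ/mol): Ca 4912, Li 11815, N 4578, Na 6910.
Putting it together, IE_3: N < Ca < Na < Li.

N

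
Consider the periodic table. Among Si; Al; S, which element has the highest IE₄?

Consider each +3 ion: Si³⁺ still has 1 valence electron; Al³⁺ is the bare [Ne] core; S³⁺ still has 3 valence electrons.
Pulling an electron out of a noble-gas core costs far more than removing a remaining valence electron, so Al sits at the high end of IE_4.
Valence configurations: Si³⁺ [Ne]3s¹, S³⁺ [Ne]3s²3p¹.
Approximate IE_4 values (kJ/mol): Si 4356, Al 11577, S 4556.
Hence IE_4: Si < S < Al.

Al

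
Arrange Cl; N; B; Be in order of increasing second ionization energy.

Be < Cl < B < N

Consider each +1 ion: Cl⁺ still has 6 valence electrons; N⁺ still has 4 valence electrons; B⁺ still has 2 valence electrons; Be⁺ still has 1 valence electron.
All are still removing valence electrons, so compare the +1 ions as you would atoms: IE_2 generally rises across a period (higher Z_eff) and falls down a group (larger shell), subject to the usual subshell exceptions.
Valence configurations: Cl⁺ [Ne]3s²3p⁴, N⁺ [He]2s²2p², B⁺ [He]2s², Be⁺ [He]2s¹.
Approximate IE_2 values (kJ/mol): Cl 2298, N 2856, B 2427, Be 1757.
Overall IE_2 order: Be < Cl < B < N.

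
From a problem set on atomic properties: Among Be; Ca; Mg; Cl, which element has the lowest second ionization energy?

Consider each +1 ion: Be⁺ still has 1 valence electron; Ca⁺ still has 1 valence electron; Mg⁺ still has 1 valence electron; Cl⁺ still has 6 valence electrons.
All are still removing valence electrons, so compare the +1 ions as you would atoms: IE_2 generally rises across a period (higher Z_eff) and falls down a group (larger shell), subject to the usual subshell exceptions.
Valence configurations: Be⁺ [He]2s¹, Ca⁺ [Ar]4s¹, Mg⁺ [Ne]3s¹, Cl⁺ [Ne]3s²3p⁴.
Approximate IE_2 values (kJ/mol): Be 1757, Ca 1145, Mg 1451, Cl 2298.
So the second ionization energies run Ca < Mg < Be < Cl.

Ca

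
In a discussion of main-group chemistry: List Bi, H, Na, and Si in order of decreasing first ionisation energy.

H, Si, Bi, Na

Removing the outermost electron gets harder across a period and easier down a group.
Here both period and group differ, so the two effects have to be weighed against each other.
Bi > Na: period and group pull opposite ways; the across-period shift dominates (703 vs 496 kJ/mol).
Si > Bi: the two effects oppose for this pair; the down-group effect wins (786 vs 703 kJ/mol).
H > Si: period and group pull opposite ways; the down-group shift dominates (1312 vs 786 kJ/mol).
Tabulated first ionization energy (kJ/mol): H 1312, Na 496, Si 786, Bi 703.
So from highest to lowest: H > Si > Bi > Na.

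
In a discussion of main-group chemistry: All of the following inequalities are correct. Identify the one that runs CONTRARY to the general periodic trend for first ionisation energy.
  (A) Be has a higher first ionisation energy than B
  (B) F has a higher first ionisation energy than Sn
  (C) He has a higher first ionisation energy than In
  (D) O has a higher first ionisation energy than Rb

(A)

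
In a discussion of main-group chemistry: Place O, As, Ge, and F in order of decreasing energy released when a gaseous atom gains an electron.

O is in period 2, group 16; F is in period 2, group 17; Ge is in period 4, group 14; As is in period 4, group 15.
Electron affinity generally becomes more exothermic across a period toward the halogens and less exothermic down a group.
Here both period and group differ, so the two effects have to be weighed against each other.
Ge > As: this pair runs against the simple trend — see the exception note.
O > Ge: both effects reinforce here, so O is clearly the higher of the two.
F > O: both are in period 2; the period trend gives F the larger value.
Note the exception: Ge has a higher electron affinity than As, contrary to the simple trend — adding an electron to As's half-filled 4p³ is unfavourable, so Ge (4p²) has the more exothermic EA.
Approximate values (kJ/mol): O 141, F 328, Ge 119, As 78.
So from highest to lowest: F > O > Ge > As.

F, O, Ge, As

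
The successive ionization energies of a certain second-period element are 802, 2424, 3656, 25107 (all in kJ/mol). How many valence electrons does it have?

Look for the largest jump between consecutive ionization energies: IE4/IE3 ≈ 6.9, far larger than any earlier ratio.
That jump marks the point where a core electron is being removed. So the atom has 3 valence electrons.

3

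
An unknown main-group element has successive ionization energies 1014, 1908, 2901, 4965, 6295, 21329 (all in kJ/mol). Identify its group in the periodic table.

Group 15

Look for the largest jump between consecutive ionization energies: IE6/IE5 ≈ 3.4, far larger than any earlier ratio.
That jump marks the point where a core electron is being removed. So the atom has 5 valence electrons.
A main-group element with 5 valence electrons is in group 15.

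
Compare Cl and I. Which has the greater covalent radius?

I

Cl is in period 3, group 17; I is in period 5, group 17.
Moving right in a period, electrons are added to the same shell under a stronger nuclear pull, so atoms get smaller; moving down, a new shell is opened and atoms get larger.
All are in group 17, so atomic radius increases down the group.
So I has the greater covalent radius (I > Cl).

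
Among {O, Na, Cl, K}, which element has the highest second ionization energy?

Consider each +1 ion: O⁺ still has 5 valence electrons; Na⁺ is the bare [Ne] core; Cl⁺ still has 6 valence electrons; K⁺ is the bare [Ar] core.
Usually core removal costs more than valence removal, but here the competition is close: a tightly held n=2 valence electron can cost more to remove than an n=3 core electron, so the actual values have to decide it.
Valence configurations: O⁺ [He]2s²2p³, Cl⁺ [Ne]3s²3p⁴.
Tabulated IE_2 (kJ/mol): O 3388, Na 4562, Cl 2298, K 3052.
Putting it together, IE_2: Cl < K < O < Na.

Na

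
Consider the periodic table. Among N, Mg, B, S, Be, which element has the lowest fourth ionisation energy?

S

IE_4 is the cost of taking one more electron from the +3 cation: N³⁺ still has 2 valence electrons; Mg³⁺ is already 1 electron into the core; B³⁺ is the bare [He] core; S³⁺ still has 3 valence electrons; Be³⁺ is already 1 electron into the core.
Breaking into a closed-shell core is much more expensive than removing a leftover valence electron — Mg, Be and B have the largest IE_4 here.
Valence configurations: N³⁺ [He]2s², S³⁺ [Ne]3s²3p¹.
Tabulated IE_4 (kJ/mol): N 7475, Mg 10543, B 25026, S 4556, Be 21007.
So the fourth ionization energies run S < N < Mg < Be < B.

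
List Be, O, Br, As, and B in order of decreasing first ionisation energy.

O > Br > As > Be > B

Be is in period 2, group 2; B is in period 2, group 13; O is in period 2, group 16; As is in period 4, group 15; Br is in period 4, group 17.
Removing the outermost electron gets harder across a period and easier down a group.
These span different periods and groups, so the two trends combine.
Be > B: this pair runs against the simple trend — see the exception note.
As > Be: the two effects oppose for this pair; the across-period effect wins (947 vs 900 kJ/mol).
Br > As: Br lies to the right of As in period 4, so the across-period effect alone puts Br higher.
O > Br: period and group pull opposite ways; the down-group shift dominates (1314 vs 1140 kJ/mol).
Note the exception: Be has a higher first ionization energy than B, contrary to the simple trend — removing B's lone 2p electron is easier than breaking Be's filled 2s².
Approximate values (kJ/mol): Be 900, B 801, O 1314, As 947, Br 1140.
So from highest to lowest: O > Br > As > Be > B.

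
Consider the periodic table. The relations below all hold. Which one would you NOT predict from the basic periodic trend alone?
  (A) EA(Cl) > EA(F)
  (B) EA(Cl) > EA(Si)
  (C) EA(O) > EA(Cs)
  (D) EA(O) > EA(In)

The general trend: electron affinity increases across a period and decreases down a group.
(A) Cl (period 3, group 17) vs F (period 2, group 17): the stated order contradicts the simple trend.
(B) Cl (period 3, group 17) vs Si (period 3, group 14): the stated order agrees with the simple trend.
(C) O (period 2, group 16) vs Cs (period 6, group 1): the stated order agrees with the simple trend.
(D) O (period 2, group 16) vs In (period 5, group 13): the stated order agrees with the simple trend.
The exception is (A): F's small 2p subshell makes the incoming electron feel strong e⁻–e⁻ repulsion, so Cl actually releases more energy on gaining an electron.

(A)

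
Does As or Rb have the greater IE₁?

As

As is in period 4, group 15; Rb is in period 5, group 1.
First ionization energy rises across a period (greater Z_eff holds electrons more tightly) and falls down a group (valence electrons are farther from the nucleus).
Here both period and group differ, so the two effects have to be weighed against each other.
As > Rb: relative to Rb, both the across-period and down-group shifts push As's first ionization energy up.
Approximate values (kJ/mol): As 947, Rb 403.
So As has the greater IE₁ (As > Rb).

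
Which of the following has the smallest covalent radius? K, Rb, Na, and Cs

Na is in period 3, group 1; K is in period 4, group 1; Rb is in period 5, group 1; Cs is in period 6, group 1.
Radius decreases left→right (rising Z_eff, same n) and increases top→bottom (higher n).
All are in group 1, so atomic radius increases down the group.
The smallest covalent radius among these belongs to Na.

Na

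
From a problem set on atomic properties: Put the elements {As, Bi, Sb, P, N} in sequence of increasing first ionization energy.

Across a period the outer electron is held more tightly (higher IE₁); down a group it sits in a higher shell, more shielded, and comes off more easily.
All are in group 15, so first ionization energy increases up the group.
So from lowest to highest: Bi < Sb < As < P < N.

Bi < Sb < As < P < N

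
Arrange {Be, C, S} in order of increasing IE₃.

IE_3 is the cost of taking one more electron from the +2 cation: Be²⁺ is the bare [He] core; C²⁺ still has 2 valence electrons; S²⁺ still has 4 valence electrons.
Core electrons are held far more tightly than valence electrons, so Be tops the IE_3 order.
Valence configurations: C²⁺ [He]2s², S²⁺ [Ne]3s²3p².
Approximate IE_3 values (kJ/mol): Be 14849, C 4620, S 3357.
So the third ionization energies run S < C < Be.

S, C, Be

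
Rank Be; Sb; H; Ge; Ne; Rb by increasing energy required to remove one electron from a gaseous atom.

Rb, Ge, Sb, Be, H, Ne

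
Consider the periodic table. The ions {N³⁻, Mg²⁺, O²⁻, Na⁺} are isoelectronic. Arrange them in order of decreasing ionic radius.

All of these have 10 electrons, so size is governed by nuclear charge alone: the more protons, the stronger the pull on the same electron cloud, and the smaller the ion.
Nuclear charges: Mg²⁺ (Z=12), Na⁺ (Z=11), O²⁻ (Z=8), N³⁻ (Z=7).
Largest to smallest: N³⁻ > O²⁻ > Na⁺ > Mg²⁺.

N³⁻, O²⁻, Na⁺, Mg²⁺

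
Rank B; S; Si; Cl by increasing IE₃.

Consider each +2 ion: B²⁺ still has 1 valence electron; S²⁺ still has 4 valence electrons; Si²⁺ still has 2 valence electrons; Cl²⁺ still has 5 valence electrons.
All are still removing valence electrons, so compare the +2 ions as you would atoms: IE_3 generally rises across a period (higher Z_eff) and falls down a group (larger shell), subject to the usual subshell exceptions.
Valence configurations: B²⁺ [He]2s¹, S²⁺ [Ne]3s²3p², Si²⁺ [Ne]3s², Cl²⁺ [Ne]3s²3p³.
The numbers (kJ/mol): B 3660, S 3357, Si 3232, Cl 3822.
Hence IE_3: Si < S < B < Cl.

Si < S < B < Cl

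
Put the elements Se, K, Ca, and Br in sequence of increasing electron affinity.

Ca, K, Se, Br

K is in period 4, group 1; Ca is in period 4, group 2; Se is in period 4, group 16; Br is in period 4, group 17.
Electron affinity generally becomes more exothermic across a period toward the halogens and less exothermic down a group.
All lie in period 4; the across-period trend (electron affinity increases left to right) applies, with the exception below.
Note the exception: K has a higher electron affinity than Ca, contrary to the simple trend — adding an electron to Ca (ns²) has to open a new, higher-energy np subshell, which is unfavourable.
Approximate values (kJ/mol): K 48, Ca 2, Se 195, Br 325.
So from lowest to highest: Ca < K < Se < Br.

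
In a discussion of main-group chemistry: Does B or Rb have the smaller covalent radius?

B is in period 2, group 13; Rb is in period 5, group 1.
Across a period the added protons contract the valence shell; down a group each new principal shell makes the atom larger.
Here both period and group differ, so the two effects have to be weighed against each other.
Rb > B: both effects reinforce here, so Rb is clearly the larger of the two.
Tabulated atomic radius (pm): B 85, Rb 210.
So B has the smaller covalent radius (B < Rb).

B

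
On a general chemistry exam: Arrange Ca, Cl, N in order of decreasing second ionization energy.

After 1 electron has been removed, what remains? Ca⁺ still has 1 valence electron; Cl⁺ still has 6 valence electrons; N⁺ still has 4 valence electrons.
All are still removing valence electrons, so compare the +1 ions as you would atoms: IE_2 generally rises across a period (higher Z_eff) and falls down a group (larger shell), subject to the usual subshell exceptions.
Valence configurations: Ca⁺ [Ar]4s¹, Cl⁺ [Ne]3s²3p⁴, N⁺ [He]2s²2p².
Approximate IE_2 values (kJ/mol): Ca 1145, Cl 2298, N 2856.
Putting it together, IE_2: Ca < Cl < N.

N > Cl > Ca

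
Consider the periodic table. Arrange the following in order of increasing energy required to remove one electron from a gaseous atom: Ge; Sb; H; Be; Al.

Al < Ge < Sb < Be < H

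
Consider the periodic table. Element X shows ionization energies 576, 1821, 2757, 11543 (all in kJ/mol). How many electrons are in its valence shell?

3

Look for the largest jump between consecutive ionization energies: IE4/IE3 ≈ 4.2, far larger than any earlier ratio.
That jump marks the point where a core electron is being removed. So the atom has 3 valence electrons.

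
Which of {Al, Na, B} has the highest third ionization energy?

IE_3 is the cost of taking one more electron from the +2 cation: Al²⁺ still has 1 valence electron; Na²⁺ is already 1 electron into the core; B²⁺ still has 1 valence electron.
Breaking into a closed-shell core is much more expensive than removing a leftover valence electron — Na has the largest IE_3 here.
Valence configurations: Al²⁺ [Ne]3s¹, B²⁺ [He]2s¹.
Tabulated IE_3 (kJ/mol): Al 2745, Na 6910, B 3660.
Overall IE_3 order: Al < B < Na.

Na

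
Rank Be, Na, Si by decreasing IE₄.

Be > Na > Si

IE_4 is the cost of taking one more electron from the +3 cation: Be³⁺ is already 1 electron into the core; Na³⁺ is already 2 electrons into the core; Si³⁺ still has 1 valence electron.
Breaking into a closed-shell core is much more expensive than removing a leftover valence electron — Na and Be have the largest IE_4 here.
Tabulated IE_4 (kJ/mol): Be 21007, Na 9543, Si 4356.
Overall IE_4 order: Si < Na < Be.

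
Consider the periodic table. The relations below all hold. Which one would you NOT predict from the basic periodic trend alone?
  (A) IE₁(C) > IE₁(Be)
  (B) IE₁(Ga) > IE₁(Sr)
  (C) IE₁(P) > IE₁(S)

(C)

The general trend: first ionisation energy increases across a period and decreases down a group.
(A) C (period 2, group 14) vs Be (period 2, group 2): the stated order agrees with the simple trend.
(B) Ga (period 4, group 13) vs Sr (period 5, group 2): the stated order agrees with the simple trend.
(C) P (period 3, group 15) vs S (period 3, group 16): the stated order contradicts the simple trend.
The exception is (C): S (3p⁴) ionizes more easily than half-filled P (3p³) because the paired 3p electron in S is pushed out by e⁻–e⁻ repulsion.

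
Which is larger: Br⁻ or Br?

Forming Br⁻ adds 1 electron to Br. More electron–electron repulsion in the same shell, with unchanged nuclear charge, lets the cloud expand.
An anion is larger than its parent atom: Br⁻ > Br.

Br⁻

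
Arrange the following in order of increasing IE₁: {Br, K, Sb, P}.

P is in period 3, group 15; K is in period 4, group 1; Br is in period 4, group 17; Sb is in period 5, group 15.
First ionization energy rises across a period (greater Z_eff holds electrons more tightly) and falls down a group (valence electrons are farther from the nucleus).
These span different periods and groups, so the two trends combine.
Sb > K: the two effects oppose for this pair; the across-period effect wins (831 vs 419 kJ/mol).
P > Sb: P sits above Sb in group 15, so the down-group effect alone puts P higher.
Br > P: the two effects oppose for this pair; the across-period effect wins (1140 vs 1012 kJ/mol).
Tabulated first ionization energy (kJ/mol): P 1012, K 419, Br 1140, Sb 831.
So from lowest to highest: K < Sb < P < Br.

K < Sb < P < Br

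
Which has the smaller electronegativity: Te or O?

O is in period 2, group 16; Te is in period 5, group 16.
Electronegativity increases across a period and decreases down a group, tracking effective nuclear charge and atomic size.
All are in group 16, so electronegativity increases up the group.
So Te has the smaller electronegativity (Te < O).

Te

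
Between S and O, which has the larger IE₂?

O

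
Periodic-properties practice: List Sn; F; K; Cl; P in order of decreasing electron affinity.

Cl > F > Sn > P > K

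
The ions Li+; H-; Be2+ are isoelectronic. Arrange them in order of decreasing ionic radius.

H- > Li+ > Be2+

All of these have 2 electrons, so size is governed by nuclear charge alone: the more protons, the stronger the pull on the same electron cloud, and the smaller the ion.
Nuclear charges: Be2+ (Z=4), Li+ (Z=3), H- (Z=1).
Largest to smallest: H- > Li+ > Be2+.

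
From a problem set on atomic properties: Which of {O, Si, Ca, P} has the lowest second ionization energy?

Ca

After 1 electron has been removed, what remains? O⁺ still has 5 valence electrons; Si⁺ still has 3 valence electrons; Ca⁺ still has 1 valence electron; P⁺ still has 4 valence electrons.
All are still removing valence electrons, so compare the +1 ions as you would atoms: IE_2 generally rises across a period (higher Z_eff) and falls down a group (larger shell), subject to the usual subshell exceptions.
Valence configurations: O⁺ [He]2s²2p³, Si⁺ [Ne]3s²3p¹, Ca⁺ [Ar]4s¹, P⁺ [Ne]3s²3p².
The numbers (kJ/mol): O 3388, Si 1577, Ca 1145, P 1907.
Hence IE_2: Ca < Si < P < O.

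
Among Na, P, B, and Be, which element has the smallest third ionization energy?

P

Consider each +2 ion: Na²⁺ is already 1 electron into the core; P²⁺ still has 3 valence electrons; B²⁺ still has 1 valence electron; Be²⁺ is the bare [He] core.
Core electrons are held far more tightly than valence electrons, so Na and Be top the IE_3 order.
Valence configurations: P²⁺ [Ne]3s²3p¹, B²⁺ [He]2s¹.
The numbers (kJ/mol): Na 6910, P 2914, B 3660, Be 14849.
Hence IE_3: P < B < Na < Be.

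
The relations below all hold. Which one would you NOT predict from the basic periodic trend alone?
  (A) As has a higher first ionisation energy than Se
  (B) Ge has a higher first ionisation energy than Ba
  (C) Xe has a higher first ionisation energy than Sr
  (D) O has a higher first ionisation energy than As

(A)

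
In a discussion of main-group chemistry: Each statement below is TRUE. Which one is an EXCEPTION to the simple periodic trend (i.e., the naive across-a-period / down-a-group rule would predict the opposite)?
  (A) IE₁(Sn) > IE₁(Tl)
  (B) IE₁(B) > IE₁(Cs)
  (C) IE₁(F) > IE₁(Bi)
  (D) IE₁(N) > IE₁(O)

The general trend: IE₁ increases across a period and decreases down a group.
(A) Sn (period 5, group 14) vs Tl (period 6, group 13): the stated order agrees with the simple trend.
(B) B (period 2, group 13) vs Cs (period 6, group 1): the stated order agrees with the simple trend.
(C) F (period 2, group 17) vs Bi (period 6, group 15): the stated order agrees with the simple trend.
(D) N (period 2, group 15) vs O (period 2, group 16): the stated order contradicts the simple trend.
The exception is (D): pairing an electron in O's 2p⁴ costs repulsion energy, so O ionizes more easily than half-filled N (2p³).

(D)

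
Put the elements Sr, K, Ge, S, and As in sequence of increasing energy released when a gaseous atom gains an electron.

Sr < K < As < Ge < S

S is in period 3, group 16; K is in period 4, group 1; Ge is in period 4, group 14; As is in period 4, group 15; Sr is in period 5, group 2.
EA tends to increase across a period and decrease down a group, though the pattern is less regular than for IE or radius.
Here both period and group differ, so the two effects have to be weighed against each other.
K > Sr: the two effects oppose for this pair; the down-group effect wins (48 vs 5 kJ/mol).
As > K: both are in period 4; the period trend gives As the larger value.
Ge > As: this pair runs against the simple trend — see the exception note.
S > Ge: both effects reinforce here, so S is clearly the higher of the two.
Note the exception: Ge has a higher electron affinity than As, contrary to the simple trend — adding an electron to As's half-filled 4p³ is unfavourable, so Ge (4p²) has the more exothermic EA.
Approximate values (kJ/mol): S 200, K 48, Ge 119, As 78, Sr 5.
So from lowest to highest: Sr < K < As < Ge < S.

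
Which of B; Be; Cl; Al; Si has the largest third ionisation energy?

Be

After 2 electrons have been removed, what remains? B²⁺ still has 1 valence electron; Be²⁺ is the bare [He] core; Cl²⁺ still has 5 valence electrons; Al²⁺ still has 1 valence electron; Si²⁺ still has 2 valence electrons.
Breaking into a closed-shell core is much more expensive than removing a leftover valence electron — Be has the largest IE_3 here.
Valence configurations: B²⁺ [He]2s¹, Cl²⁺ [Ne]3s²3p³, Al²⁺ [Ne]3s¹, Si²⁺ [Ne]3s².
The numbers (kJ/mol): B 3660, Be 14849, Cl 3822, Al 2745, Si 3232.
Overall IE_3 order: Al < Si < B < Cl < Be.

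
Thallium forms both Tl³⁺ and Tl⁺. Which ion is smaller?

Tl³⁺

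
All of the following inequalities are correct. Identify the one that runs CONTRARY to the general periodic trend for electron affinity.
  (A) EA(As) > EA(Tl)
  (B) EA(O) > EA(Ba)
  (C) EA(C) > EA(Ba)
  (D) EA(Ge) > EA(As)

(D)

The general trend: electron affinity increases across a period and decreases down a group.
(A) As (period 4, group 15) vs Tl (period 6, group 13): the stated order agrees with the simple trend.
(B) O (period 2, group 16) vs Ba (period 6, group 2): the stated order agrees with the simple trend.
(C) C (period 2, group 14) vs Ba (period 6, group 2): the stated order agrees with the simple trend.
(D) Ge (period 4, group 14) vs As (period 4, group 15): the stated order contradicts the simple trend.
The exception is (D): adding an electron to As's half-filled 4p³ is unfavourable, so Ge (4p²) has the more exothermic EA.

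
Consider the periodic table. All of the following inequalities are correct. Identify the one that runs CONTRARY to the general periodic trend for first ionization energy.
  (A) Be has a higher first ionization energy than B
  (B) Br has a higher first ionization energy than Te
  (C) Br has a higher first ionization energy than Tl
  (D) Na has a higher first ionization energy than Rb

(A)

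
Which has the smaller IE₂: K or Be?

Be

Consider each +1 ion: K⁺ is the bare [Ar] core; Be⁺ still has 1 valence electron.
Pulling an electron out of a noble-gas core costs far more than removing a remaining valence electron, so K sits at the high end of IE_2.
Tabulated IE_2 (kJ/mol): K 3052, Be 1757.
Putting it together, IE_2: Be < K.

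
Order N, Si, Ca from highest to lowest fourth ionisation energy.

The fourth ionization energy removes an electron from the +3 ion. For each element: N³⁺ still has 2 valence electrons; Si³⁺ still has 1 valence electron; Ca³⁺ is already 1 electron into the core.
Usually core removal costs more than valence removal, but here the competition is close: a tightly held n=2 valence electron can cost more to remove than an n=3 core electron, so the actual values have to decide it.
Valence configurations: N³⁺ [He]2s², Si³⁺ [Ne]3s¹.
The numbers (kJ/mol): N 7475, Si 4356, Ca 6491.
Hence IE_4: Si < Ca < N.

N, Ca, Si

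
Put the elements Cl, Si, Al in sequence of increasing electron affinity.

Atoms with high Z_eff and room in the valence shell (especially the halogens) have the most exothermic electron affinities.
All lie in period 3, so electron affinity increases left to right.
So from lowest to highest: Al < Si < Cl.

Al < Si < Cl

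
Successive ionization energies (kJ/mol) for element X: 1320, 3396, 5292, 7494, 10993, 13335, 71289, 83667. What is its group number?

Group 16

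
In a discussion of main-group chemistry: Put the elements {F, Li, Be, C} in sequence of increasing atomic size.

Li is in period 2, group 1; Be is in period 2, group 2; C is in period 2, group 14; F is in period 2, group 17.
Radius decreases left→right (rising Z_eff, same n) and increases top→bottom (higher n).
All lie in period 2, so atomic radius increases right to left.
So from smallest to largest: F < C < Be < Li.

F < C < Be < Li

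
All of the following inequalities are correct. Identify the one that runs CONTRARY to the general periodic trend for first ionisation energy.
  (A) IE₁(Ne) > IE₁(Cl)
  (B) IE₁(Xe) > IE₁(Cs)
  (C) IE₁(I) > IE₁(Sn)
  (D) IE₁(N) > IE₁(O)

(D)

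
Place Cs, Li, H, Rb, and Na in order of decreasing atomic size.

Cs > Rb > Na > Li > H

H is in period 1, group 1; Li is in period 2, group 1; Na is in period 3, group 1; Rb is in period 5, group 1; Cs is in period 6, group 1.
Moving right in a period, electrons are added to the same shell under a stronger nuclear pull, so atoms get smaller; moving down, a new shell is opened and atoms get larger.
All are in group 1, so atomic radius increases down the group.
So from largest to smallest: Cs > Rb > Na > Li > H.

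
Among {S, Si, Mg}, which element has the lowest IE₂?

Mg

IE_2 is the cost of taking one more electron from the +1 cation: S⁺ still has 5 valence electrons; Si⁺ still has 3 valence electrons; Mg⁺ still has 1 valence electron.
All are still removing valence electrons, so compare the +1 ions as you would atoms: IE_2 generally rises across a period (higher Z_eff) and falls down a group (larger shell), subject to the usual subshell exceptions.
Valence configurations: S⁺ [Ne]3s²3p³, Si⁺ [Ne]3s²3p¹, Mg⁺ [Ne]3s¹.
The numbers (kJ/mol): S 2252, Si 1577, Mg 1451.
So the second ionization energies run Mg < Si < S.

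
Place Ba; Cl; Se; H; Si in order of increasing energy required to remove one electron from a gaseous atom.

Ba < Si < Se < Cl < H

H is in period 1, group 1; Si is in period 3, group 14; Cl is in period 3, group 17; Se is in period 4, group 16; Ba is in period 6, group 2.
Removing the outermost electron gets harder across a period and easier down a group.
Here both period and group differ, so the two effects have to be weighed against each other.
Si > Ba: both effects reinforce here, so Si is clearly the higher of the two.
Se > Si: the two effects oppose for this pair; the across-period effect wins (941 vs 786 kJ/mol).
Cl > Se: both effects reinforce here, so Cl is clearly the higher of the two.
H > Cl: the two effects oppose for this pair; the down-group effect wins (1312 vs 1251 kJ/mol).
Approximate values (kJ/mol): H 1312, Si 786, Cl 1251, Se 941, Ba 503.
So from lowest to highest: Ba < Si < Se < Cl < H.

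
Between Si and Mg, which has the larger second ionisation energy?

Si

IE_2 is the cost of taking one more electron from the +1 cation: Si⁺ still has 3 valence electrons; Mg⁺ still has 1 valence electron.
All are still removing valence electrons, so compare the +1 ions as you would atoms: IE_2 generally rises across a period (higher Z_eff) and falls down a group (larger shell), subject to the usual subshell exceptions.
Valence configurations: Si⁺ [Ne]3s²3p¹, Mg⁺ [Ne]3s¹.
Tabulated IE_2 (kJ/mol): Si 1577, Mg 1451.
Hence IE_2: Mg < Si.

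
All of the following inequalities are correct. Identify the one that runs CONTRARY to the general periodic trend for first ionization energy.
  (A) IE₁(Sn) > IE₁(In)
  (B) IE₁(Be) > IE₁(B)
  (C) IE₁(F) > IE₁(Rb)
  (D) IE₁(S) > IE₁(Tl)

(B)

The general trend: first ionization energy increases across a period and decreases down a group.
(A) Sn (period 5, group 14) vs In (period 5, group 13): the stated order agrees with the simple trend.
(B) Be (period 2, group 2) vs B (period 2, group 13): the stated order contradicts the simple trend.
(C) F (period 2, group 17) vs Rb (period 5, group 1): the stated order agrees with the simple trend.
(D) S (period 3, group 16) vs Tl (period 6, group 13): the stated order agrees with the simple trend.
The exception is (B): removing B's lone 2p electron is easier than breaking Be's filled 2s².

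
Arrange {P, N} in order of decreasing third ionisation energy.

N > P

Consider each +2 ion: P²⁺ still has 3 valence electrons; N²⁺ still has 3 valence electrons.
All are still removing valence electrons, so compare the +2 ions as you would atoms: IE_3 generally rises across a period (higher Z_eff) and falls down a group (larger shell), subject to the usual subshell exceptions.
Valence configurations: P²⁺ [Ne]3s²3p¹, N²⁺ [He]2s²2p¹.
The numbers (kJ/mol): P 2914, N 4578.
Overall IE_3 order: P < N.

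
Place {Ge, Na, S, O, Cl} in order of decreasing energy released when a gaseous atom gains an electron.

O is in period 2, group 16; Na is in period 3, group 1; S is in period 3, group 16; Cl is in period 3, group 17; Ge is in period 4, group 14.
Atoms with high Z_eff and room in the valence shell (especially the halogens) have the most exothermic electron affinities.
These span different periods and groups, so the two trends combine.
Ge > Na: the two effects oppose for this pair; the across-period effect wins (119 vs 53 kJ/mol).
O > Ge: both effects reinforce here, so O is clearly the higher of the two.
S > O: this pair runs against the simple trend — see the exception note.
Cl > S: Cl lies to the right of S in period 3, so the across-period effect alone puts Cl higher.
Note the exception: S has a higher electron affinity than O, contrary to the simple trend — the compact 2p subshell of O repels the added electron more than S's larger 3p does.
Tabulated electron affinity (kJ/mol): O 141, Na 53, S 200, Cl 349, Ge 119.
So from highest to lowest: Cl > S > O > Ge > Na.

Cl > S > O > Ge > Na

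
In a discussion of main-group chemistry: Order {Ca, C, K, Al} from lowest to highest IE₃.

Al < K < C < Ca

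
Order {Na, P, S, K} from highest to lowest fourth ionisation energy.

After 3 electrons have been removed, what remains? Na³⁺ is already 2 electrons into the core; P³⁺ still has 2 valence electrons; S³⁺ still has 3 valence electrons; K³⁺ is already 2 electrons into the core.
Breaking into a closed-shell core is much more expensive than removing a leftover valence electron — K and Na have the largest IE_4 here.
Valence configurations: P³⁺ [Ne]3s², S³⁺ [Ne]3s²3p¹.
S³⁺ loses a lone 3p electron whereas P³⁺ must break into a filled 3s² pair, so IE_4(P) > IE_4(S) even though S has the higher nuclear charge.
Approximate IE_4 values (kJ/mol): Na 9543, P 4964, S 4556, K 5877.
Overall IE_4 order: S < P < K < Na.

Na > K > P > S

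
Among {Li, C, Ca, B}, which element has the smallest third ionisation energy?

B

IE_3 is the cost of taking one more electron from the +2 cation: Li²⁺ is already 1 electron into the core; C²⁺ still has 2 valence electrons; Ca²⁺ is the bare [Ar] core; B²⁺ still has 1 valence electron.
Core electrons are held far more tightly than valence electrons, so Ca and Li top the IE_3 order.
Valence configurations: C²⁺ [He]2s², B²⁺ [He]2s¹.
Tabulated IE_3 (kJ/mol): Li 11815, C 4620, Ca 4912, B 3660.
So the third ionization energies run B < C < Ca < Li.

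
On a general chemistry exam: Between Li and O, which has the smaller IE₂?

After 1 electron has been removed, what remains? Li⁺ is the bare [He] core; O⁺ still has 5 valence electrons.
Core electrons are held far more tightly than valence electrons, so Li tops the IE_2 order.
Approximate IE_2 values (kJ/mol): Li 7298, O 3388.
Hence IE_2: O < Li.

O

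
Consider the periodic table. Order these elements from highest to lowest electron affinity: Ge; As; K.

K is in period 4, group 1; Ge is in period 4, group 14; As is in period 4, group 15.
Electron affinity generally becomes more exothermic across a period toward the halogens and less exothermic down a group.
All lie in period 4; the across-period trend (electron affinity increases left to right) applies, with the exception below.
Note the exception: Ge has a higher electron affinity than As, contrary to the simple trend — adding an electron to As's half-filled 4p³ is unfavourable, so Ge (4p²) has the more exothermic EA.
Approximate values (kJ/mol): K 48, Ge 119, As 78.
So from highest to lowest: Ge > As > K.

Ge, As, K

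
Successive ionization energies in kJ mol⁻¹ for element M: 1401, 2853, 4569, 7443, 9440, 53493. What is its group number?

Group 15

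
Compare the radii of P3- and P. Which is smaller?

P

Forming P3- adds 3 electrons to P. More electron–electron repulsion in the same shell, with unchanged nuclear charge, lets the cloud expand.
An anion is larger than its parent atom: P3- > P.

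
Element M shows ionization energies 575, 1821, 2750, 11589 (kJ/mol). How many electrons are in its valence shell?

Look for the largest jump between consecutive ionization energies: IE4/IE3 ≈ 4.2, far larger than any earlier ratio.
That jump marks the point where a core electron is being removed. So the atom has 3 valence electrons.

3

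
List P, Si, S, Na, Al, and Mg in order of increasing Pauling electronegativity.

Na < Mg < Al < Si < P < S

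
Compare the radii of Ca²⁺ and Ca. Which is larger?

Ca

Forming Ca²⁺ removes 2 electrons from Ca. Fewer electrons for the same nuclear charge means less shielding and a higher Z_eff on the remaining electrons, and for main-group metals the entire outer shell is lost.
A cation is smaller than its parent atom: Ca²⁺ < Ca.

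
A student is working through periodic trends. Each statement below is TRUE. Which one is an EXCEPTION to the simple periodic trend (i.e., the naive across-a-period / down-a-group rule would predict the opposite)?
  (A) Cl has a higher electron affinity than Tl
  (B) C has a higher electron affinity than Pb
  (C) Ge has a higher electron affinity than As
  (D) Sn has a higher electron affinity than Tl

(C)

The general trend: electron affinity increases across a period and decreases down a group.
(A) Cl (period 3, group 17) vs Tl (period 6, group 13): the stated order agrees with the simple trend.
(B) C (period 2, group 14) vs Pb (period 6, group 14): the stated order agrees with the simple trend.
(C) Ge (period 4, group 14) vs As (period 4, group 15): the stated order contradicts the simple trend.
(D) Sn (period 5, group 14) vs Tl (period 6, group 13): the stated order agrees with the simple trend.
The exception is (C): adding an electron to As's half-filled 4p³ is unfavourable, so Ge (4p²) has the more exothermic EA.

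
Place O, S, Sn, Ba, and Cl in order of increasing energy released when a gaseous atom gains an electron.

Ba, Sn, O, S, Cl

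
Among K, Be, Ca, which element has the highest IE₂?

K

Consider each +1 ion: K⁺ is the bare [Ar] core; Be⁺ still has 1 valence electron; Ca⁺ still has 1 valence electron.
Core electrons are held far more tightly than valence electrons, so K tops the IE_2 order.
Valence configurations: Be⁺ [He]2s¹, Ca⁺ [Ar]4s¹.
The numbers (kJ/mol): K 3052, Be 1757, Ca 1145.
Overall IE_2 order: Ca < Be < K.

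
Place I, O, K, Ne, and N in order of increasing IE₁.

K < I < O < N < Ne

N is in period 2, group 15; O is in period 2, group 16; Ne is in period 2, group 18; K is in period 4, group 1; I is in period 5, group 17.
Across a period the outer electron is held more tightly (higher IE₁); down a group it sits in a higher shell, more shielded, and comes off more easily.
Neither a single period nor a single group — weigh both effects.
I > K: the two effects oppose for this pair; the across-period effect wins (1008 vs 419 kJ/mol).
O > I: period and group pull opposite ways; the down-group shift dominates (1314 vs 1008 kJ/mol).
N > O: this pair runs against the simple trend — see the exception note.
Ne > N: both are in period 2; the period trend gives Ne the larger value.
Note the exception: N has a higher first ionization energy than O, contrary to the simple trend — pairing an electron in O's 2p⁴ costs repulsion energy, so O ionizes more easily than half-filled N (2p³).
Tabulated first ionization energy (kJ/mol): N 1402, O 1314, Ne 2081, K 419, I 1008.
So from lowest to highest: K < I < O < N < Ne.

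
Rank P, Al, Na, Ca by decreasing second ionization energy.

The second ionization energy removes an electron from the +1 ion. For each element: P⁺ still has 4 valence electrons; Al⁺ still has 2 valence electrons; Na⁺ is the bare [Ne] core; Ca⁺ still has 1 valence electron.
Core electrons are held far more tightly than valence electrons, so Na tops the IE_2 order.
Valence configurations: P⁺ [Ne]3s²3p², Al⁺ [Ne]3s², Ca⁺ [Ar]4s¹.
The numbers (kJ/mol): P 1907, Al 1817, Na 4562, Ca 1145.
Overall IE_2 order: Ca < Al < P < Na.

Na > P > Al > Ca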